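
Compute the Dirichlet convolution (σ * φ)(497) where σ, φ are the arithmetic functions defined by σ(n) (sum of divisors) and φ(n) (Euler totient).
(σ * φ)(497) = 1988

Divisors of 497: [1, 7, 71, 497]. For each d | 497:
  d = 1: σ(1) · φ(497/1) = 1 · 420 = 420
  d = 7: σ(7) · φ(497/7) = 8 · 70 = 560
  d = 71: σ(71) · φ(497/71) = 72 · 6 = 432
  d = 497: σ(497) · φ(497/497) = 576 · 1 = 576
Summing: (σ * φ)(497) = 420 + 560 + 432 + 576 = 1988.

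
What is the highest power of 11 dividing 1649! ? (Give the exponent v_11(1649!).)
v_11(1649!) = 163

Legendre's formula: v_p(n!) = Σ_{k ≥ 1} ⌊n / p^k⌋. For p = 11, n = 1649, the terms are:
  ⌊1649/11^1⌋ = ⌊1649/11⌋ = 149
  ⌊1649/11^2⌋ = ⌊1649/121⌋ = 13
  ⌊1649/11^3⌋ = ⌊1649/1331⌋ = 1
(the next term ⌊1649/11^4⌋ = 0, terminating the sum). Summing: v_11(1649!) = 149 + 13 + 1 = 163.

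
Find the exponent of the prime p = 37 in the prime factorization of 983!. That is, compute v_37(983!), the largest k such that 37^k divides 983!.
v_37(983!) = 26

Legendre's formula: v_p(n!) = Σ_{k ≥ 1} ⌊n / p^k⌋. For p = 37, n = 983, the terms are:
  ⌊983/37^1⌋ = ⌊983/37⌋ = 26
(the next term ⌊983/37^2⌋ = 0, terminating the sum). Summing: v_37(983!) = 26 = 26.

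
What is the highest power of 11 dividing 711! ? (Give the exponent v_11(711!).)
v_11(711!) = 69

Legendre's formula: v_p(n!) = Σ_{k ≥ 1} ⌊n / p^k⌋. For p = 11, n = 711, the terms are:
  ⌊711/11^1⌋ = ⌊711/11⌋ = 64
  ⌊711/11^2⌋ = ⌊711/121⌋ = 5
(the next term ⌊711/11^3⌋ = 0, terminating the sum). Summing: v_11(711!) = 64 + 5 = 69.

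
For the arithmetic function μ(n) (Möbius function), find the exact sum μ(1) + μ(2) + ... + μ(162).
Σ_{n ≤ 162} μ(n) = 1

Compute μ(n) for each 1 ≤ n ≤ 162: μ(1) = 1, μ(2) = -1, μ(3) = -1, μ(4) = 0, μ(5) = -1, μ(6) = 1, μ(7) = -1, μ(8) = 0, μ(9) = 0, μ(10) = 1, μ(11) = -1, μ(12) = 0, μ(13) = -1, μ(14) = 1, μ(15) = 1, μ(16) = 0, μ(17) = -1, μ(18) = 0, μ(19) = -1, μ(20) = 0, μ(21) = 1, μ(22) = 1, μ(23) = -1, μ(24) = 0, μ(25) = 0, μ(26) = 1, μ(27) = 0, μ(28) = 0, μ(29) = -1, μ(30) = -1, μ(31) = -1, μ(32) = 0, μ(33) = 1, μ(34) = 1, μ(35) = 1, μ(36) = 0, μ(37) = -1, μ(38) = 1, μ(39) = 1, μ(40) = 0, μ(41) = -1, μ(42) = -1, μ(43) = -1, μ(44) = 0, μ(45) = 0, μ(46) = 1, μ(47) = -1, μ(48) = 0, μ(49) = 0, μ(50) = 0, μ(51) = 1, μ(52) = 0, μ(53) = -1, μ(54) = 0, μ(55) = 1, μ(56) = 0, μ(57) = 1, μ(58) = 1, μ(59) = -1, μ(60) = 0, μ(61) = -1, μ(62) = 1, μ(63) = 0, μ(64) = 0, μ(65) = 1, μ(66) = -1, μ(67) = -1, μ(68) = 0, μ(69) = 1, μ(70) = -1, μ(71) = -1, μ(72) = 0, μ(73) = -1, μ(74) = 1, μ(75) = 0, μ(76) = 0, μ(77) = 1, μ(78) = -1, μ(79) = -1, μ(80) = 0, μ(81) = 0, μ(82) = 1, μ(83) = -1, μ(84) = 0, μ(85) = 1, μ(86) = 1, μ(87) = 1, μ(88) = 0, μ(89) = -1, μ(90) = 0, μ(91) = 1, μ(92) = 0, μ(93) = 1, μ(94) = 1, μ(95) = 1, μ(96) = 0, μ(97) = -1, μ(98) = 0, μ(99) = 0, μ(100) = 0, μ(101) = -1, μ(102) = -1, μ(103) = -1, μ(104) = 0, μ(105) = -1, μ(106) = 1, μ(107) = -1, μ(108) = 0, μ(109) = -1, μ(110) = -1, μ(111) = 1, μ(112) = 0, μ(113) = -1, μ(114) = -1, μ(115) = 1, μ(116) = 0, μ(117) = 0, μ(118) = 1, μ(119) = 1, μ(120) = 0, μ(121) = 0, μ(122) = 1, μ(123) = 1, μ(124) = 0, μ(125) = 0, μ(126) = 0, μ(127) = -1, μ(128) = 0, μ(129) = 1, μ(130) = -1, μ(131) = -1, μ(132) = 0, μ(133) = 1, μ(134) = 1, μ(135) = 0, μ(136) = 0, μ(137) = -1, μ(138) = -1, μ(139) = -1, μ(140) = 0, μ(141) = 1, μ(142) = 1, μ(143) = 1, μ(144) = 0, μ(145) = 1, μ(146) = 1, μ(147) = 0, μ(148) = 0, μ(149) = -1, μ(150) = 0, μ(151) = -1, μ(152) = 0, μ(153) = 0, μ(154) = -1, μ(155) = 1, μ(156) = 0, μ(157) = -1, μ(158) = 1, μ(159) = 1, μ(160) = 0, μ(161) = 1, μ(162) = 0. Summing all 162 values: 1. (Mertens function M(x) = Σ_{n ≤ x} μ(n); on average M(x) should be small (PNT ⟺ M(x) = o(x)).)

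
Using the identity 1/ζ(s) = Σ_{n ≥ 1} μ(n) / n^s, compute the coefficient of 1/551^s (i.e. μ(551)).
μ(551) = 1

Factor n = 551 = 19 · 29. μ(n) = 0 if any exponent ≥ 2 (not squarefree); otherwise μ(n) = (−1)^{ω(n)} where ω(n) is the number of distinct prime factors. Applying: μ(551) = 1.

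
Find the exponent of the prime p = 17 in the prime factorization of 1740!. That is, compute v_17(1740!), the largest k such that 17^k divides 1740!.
v_17(1740!) = 108

Legendre's formula: v_p(n!) = Σ_{k ≥ 1} ⌊n / p^k⌋. For p = 17, n = 1740, the terms are:
  ⌊1740/17^1⌋ = ⌊1740/17⌋ = 102
  ⌊1740/17^2⌋ = ⌊1740/289⌋ = 6
(the next term ⌊1740/17^3⌋ = 0, terminating the sum). Summing: v_17(1740!) = 102 + 6 = 108.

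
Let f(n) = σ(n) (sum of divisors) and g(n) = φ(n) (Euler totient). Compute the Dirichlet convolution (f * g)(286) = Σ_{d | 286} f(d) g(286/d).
(σ * φ)(286) = 2288

Divisors of 286: [1, 2, 11, 13, 22, 26, 143, 286]. For each d | 286:
  d = 1: σ(1) · φ(286/1) = 1 · 120 = 120
  d = 2: σ(2) · φ(286/2) = 3 · 120 = 360
  d = 11: σ(11) · φ(286/11) = 12 · 12 = 144
  d = 13: σ(13) · φ(286/13) = 14 · 10 = 140
  d = 22: σ(22) · φ(286/22) = 36 · 12 = 432
  d = 26: σ(26) · φ(286/26) = 42 · 10 = 420
  d = 143: σ(143) · φ(286/143) = 168 · 1 = 168
  d = 286: σ(286) · φ(286/286) = 504 · 1 = 504
Summing: (σ * φ)(286) = 120 + 360 + 144 + 140 + 432 + 420 + 168 + 504 = 2288.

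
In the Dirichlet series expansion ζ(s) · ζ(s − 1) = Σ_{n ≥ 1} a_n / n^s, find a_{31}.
σ(31) = 32

In the product (Σ m^0/m^s)(Σ k / k^s) = Σ (Σ_{d | n} d) / n^s, the coefficient of 1/n^s is σ(n) = Σ_{d | n} d. For n = 31, divisors are [1, 31]; summing: σ(31) = 32.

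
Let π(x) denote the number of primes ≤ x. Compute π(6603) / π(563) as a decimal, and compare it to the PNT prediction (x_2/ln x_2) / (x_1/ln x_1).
π(6603)/π(563) = 853/103 ≈ 8.2816;  PNT prediction ≈ 8.4452.

π(563) = 103 and π(6603) = 853, so π(6603)/π(563) ≈ 8.2816. The PNT-predicted ratio is (6603/ln(6603)) / (563/ln(563)) ≈ 8.4452. The two agree to within a few percent, as expected.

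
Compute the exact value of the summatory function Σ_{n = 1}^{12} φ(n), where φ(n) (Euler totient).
Σ_{n ≤ 12} φ(n) = 46

Compute φ(n) for each 1 ≤ n ≤ 12: φ(1) = 1, φ(2) = 1, φ(3) = 2, φ(4) = 2, φ(5) = 4, φ(6) = 2, φ(7) = 6, φ(8) = 4, φ(9) = 6, φ(10) = 4, φ(11) = 10, φ(12) = 4. Summing all 12 values: 46. (Average order: Σ_{n ≤ x} φ(n) ~ (3/π²) x². For x = 12, (3/π²)·12² ≈ 43.77.)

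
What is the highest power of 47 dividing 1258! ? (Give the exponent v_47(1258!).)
v_47(1258!) = 26

Legendre's formula: v_p(n!) = Σ_{k ≥ 1} ⌊n / p^k⌋. For p = 47, n = 1258, the terms are:
  ⌊1258/47^1⌋ = ⌊1258/47⌋ = 26
(the next term ⌊1258/47^2⌋ = 0, terminating the sum). Summing: v_47(1258!) = 26 = 26.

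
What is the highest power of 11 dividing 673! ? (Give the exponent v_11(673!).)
v_11(673!) = 66

Legendre's formula: v_p(n!) = Σ_{k ≥ 1} ⌊n / p^k⌋. For p = 11, n = 673, the terms are:
  ⌊673/11^1⌋ = ⌊673/11⌋ = 61
  ⌊673/11^2⌋ = ⌊673/121⌋ = 5
(the next term ⌊673/11^3⌋ = 0, terminating the sum). Summing: v_11(673!) = 61 + 5 = 66.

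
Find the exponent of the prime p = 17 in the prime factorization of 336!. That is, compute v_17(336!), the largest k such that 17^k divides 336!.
v_17(336!) = 20

Legendre's formula: v_p(n!) = Σ_{k ≥ 1} ⌊n / p^k⌋. For p = 17, n = 336, the terms are:
  ⌊336/17^1⌋ = ⌊336/17⌋ = 19
  ⌊336/17^2⌋ = ⌊336/289⌋ = 1
(the next term ⌊336/17^3⌋ = 0, terminating the sum). Summing: v_17(336!) = 19 + 1 = 20.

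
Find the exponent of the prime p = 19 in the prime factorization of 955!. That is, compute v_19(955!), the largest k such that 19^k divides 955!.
v_19(955!) = 52

Legendre's formula: v_p(n!) = Σ_{k ≥ 1} ⌊n / p^k⌋. For p = 19, n = 955, the terms are:
  ⌊955/19^1⌋ = ⌊955/19⌋ = 50
  ⌊955/19^2⌋ = ⌊955/361⌋ = 2
(the next term ⌊955/19^3⌋ = 0, terminating the sum). Summing: v_19(955!) = 50 + 2 = 52.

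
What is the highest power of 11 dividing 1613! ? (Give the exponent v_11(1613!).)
v_11(1613!) = 160

Legendre's formula: v_p(n!) = Σ_{k ≥ 1} ⌊n / p^k⌋. For p = 11, n = 1613, the terms are:
  ⌊1613/11^1⌋ = ⌊1613/11⌋ = 146
  ⌊1613/11^2⌋ = ⌊1613/121⌋ = 13
  ⌊1613/11^3⌋ = ⌊1613/1331⌋ = 1
(the next term ⌊1613/11^4⌋ = 0, terminating the sum). Summing: v_11(1613!) = 146 + 13 + 1 = 160.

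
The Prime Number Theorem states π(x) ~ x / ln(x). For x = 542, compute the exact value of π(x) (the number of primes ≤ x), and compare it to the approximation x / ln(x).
π(542) = 100;  x/ln(x) ≈ 86.10;  relative error ≈ 13.90%.

Directly count primes up to 542: π(542) = 100. The PNT approximation gives 542/ln(542) ≈ 542/6.29527 ≈ 86.10. Relative error (π(x) − x/ln(x)) / π(x) ≈ 13.90%; the approximation is known to undercount slightly (Li(x) is a better estimate).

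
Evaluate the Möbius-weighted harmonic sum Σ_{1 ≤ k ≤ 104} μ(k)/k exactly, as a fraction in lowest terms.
Σ μ(k)/k = 41203144520038891926409588275527024249/23984823528925228172706521638692258396210

Values of μ(k) for 1 ≤ k ≤ 104: μ(1) = 1, μ(2) = -1, μ(3) = -1, μ(5) = -1, μ(6) = 1, μ(7) = -1, μ(10) = 1, μ(11) = -1, μ(13) = -1, μ(14) = 1, μ(15) = 1, μ(17) = -1, μ(19) = -1, μ(21) = 1, μ(22) = 1, μ(23) = -1, μ(26) = 1, μ(29) = -1, μ(30) = -1, μ(31) = -1, μ(33) = 1, μ(34) = 1, μ(35) = 1, μ(37) = -1, μ(38) = 1, μ(39) = 1, μ(41) = -1, μ(42) = -1, μ(43) = -1, μ(46) = 1, μ(47) = -1, μ(51) = 1, μ(53) = -1, μ(55) = 1, μ(57) = 1, μ(58) = 1, μ(59) = -1, μ(61) = -1, μ(62) = 1, μ(65) = 1, μ(66) = -1, μ(67) = -1, μ(69) = 1, μ(70) = -1, μ(71) = -1, μ(73) = -1, μ(74) = 1, μ(77) = 1, μ(78) = -1, μ(79) = -1, μ(82) = 1, μ(83) = -1, μ(85) = 1, μ(86) = 1, μ(87) = 1, μ(89) = -1, μ(91) = 1, μ(93) = 1, μ(94) = 1, μ(95) = 1, μ(97) = -1, μ(101) = -1, μ(102) = -1, μ(103) = -1, with μ = 0 on non-squarefree integers. Summing μ(k)/k for k where μ(k) ≠ 0 gives 41203144520038891926409588275527024249/23984823528925228172706521638692258396210 ≈ 0.0017. (PNT ⟺ this sum → 0 as n → ∞.)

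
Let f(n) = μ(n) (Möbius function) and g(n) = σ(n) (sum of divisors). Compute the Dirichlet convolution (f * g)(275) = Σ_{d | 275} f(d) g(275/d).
(μ * σ)(275) = 275

Divisors of 275: [1, 5, 11, 25, 55, 275]. For each d | 275:
  d = 1: μ(1) · σ(275/1) = 1 · 372 = 372
  d = 5: μ(5) · σ(275/5) = -1 · 72 = -72
  d = 11: μ(11) · σ(275/11) = -1 · 31 = -31
  d = 25: μ(25) · σ(275/25) = 0 · 12 = 0
  d = 55: μ(55) · σ(275/55) = 1 · 6 = 6
  d = 275: μ(275) · σ(275/275) = 0 · 1 = 0
Summing: (μ * σ)(275) = 372 + -72 + -31 + 0 + 6 + 0 = 275.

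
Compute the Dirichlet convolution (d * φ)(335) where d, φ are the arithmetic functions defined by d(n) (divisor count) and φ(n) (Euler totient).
(d * φ)(335) = 408

Divisors of 335: [1, 5, 67, 335]. For each d | 335:
  d = 1: d(1) · φ(335/1) = 1 · 264 = 264
  d = 5: d(5) · φ(335/5) = 2 · 66 = 132
  d = 67: d(67) · φ(335/67) = 2 · 4 = 8
  d = 335: d(335) · φ(335/335) = 4 · 1 = 4
Summing: (d * φ)(335) = 264 + 132 + 8 + 4 = 408.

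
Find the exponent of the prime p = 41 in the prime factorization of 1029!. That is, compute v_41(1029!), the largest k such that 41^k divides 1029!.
v_41(1029!) = 25

Legendre's formula: v_p(n!) = Σ_{k ≥ 1} ⌊n / p^k⌋. For p = 41, n = 1029, the terms are:
  ⌊1029/41^1⌋ = ⌊1029/41⌋ = 25
(the next term ⌊1029/41^2⌋ = 0, terminating the sum). Summing: v_41(1029!) = 25 = 25.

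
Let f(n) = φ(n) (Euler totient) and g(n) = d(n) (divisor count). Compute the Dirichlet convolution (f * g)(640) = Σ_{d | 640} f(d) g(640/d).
(φ * d)(640) = 1530

Divisors of 640: [1, 2, 4, 5, 8, 10, 16, 20, 32, 40, 64, 80, 128, 160, 320, 640]. For each d | 640:
  d = 1: φ(1) · d(640/1) = 1 · 16 = 16
  d = 2: φ(2) · d(640/2) = 1 · 14 = 14
  d = 4: φ(4) · d(640/4) = 2 · 12 = 24
  d = 5: φ(5) · d(640/5) = 4 · 8 = 32
  d = 8: φ(8) · d(640/8) = 4 · 10 = 40
  d = 10: φ(10) · d(640/10) = 4 · 7 = 28
  d = 16: φ(16) · d(640/16) = 8 · 8 = 64
  d = 20: φ(20) · d(640/20) = 8 · 6 = 48
  d = 32: φ(32) · d(640/32) = 16 · 6 = 96
  d = 40: φ(40) · d(640/40) = 16 · 5 = 80
  d = 64: φ(64) · d(640/64) = 32 · 4 = 128
  d = 80: φ(80) · d(640/80) = 32 · 4 = 128
  d = 128: φ(128) · d(640/128) = 64 · 2 = 128
  d = 160: φ(160) · d(640/160) = 64 · 3 = 192
  d = 320: φ(320) · d(640/320) = 128 · 2 = 256
  d = 640: φ(640) · d(640/640) = 256 · 1 = 256
Summing: (φ * d)(640) = 16 + 14 + 24 + 32 + 40 + 28 + 64 + 48 + 96 + 80 + 128 + 128 + 128 + 192 + 256 + 256 = 1530.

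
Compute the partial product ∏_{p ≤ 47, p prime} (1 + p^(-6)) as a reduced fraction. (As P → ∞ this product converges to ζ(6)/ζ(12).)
∏ = 862155056480201047883460386910418315829132841121015872043175453729006428800800000/847666095717512475523225986389496867701830685289319692004055511811488189213173229

The primes p ≤ 47 are [2, 3, 5, 7, 11, 13, 17, 19, 23, 29, 31, 37, 41, 43, 47]. For each, (1 + 1/p^6) = (p^6 + 1)/p^6. Multiplying these fractions over p ∈ [2, 3, 5, 7, 11, 13, 17, 19, 23, 29, 31, 37, 41, 43, 47] gives 862155056480201047883460386910418315829132841121015872043175453729006428800800000/847666095717512475523225986389496867701830685289319692004055511811488189213173229. (In the limit P → ∞ this tends to ζ(6)/ζ(12).)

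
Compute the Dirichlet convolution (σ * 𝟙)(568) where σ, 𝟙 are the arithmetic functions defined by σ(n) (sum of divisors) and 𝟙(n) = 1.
(σ * 𝟙)(568) = 1898

Divisors of 568: [1, 2, 4, 8, 71, 142, 284, 568]. For each d | 568:
  d = 1: σ(1) · 𝟙(568/1) = 1 · 1 = 1
  d = 2: σ(2) · 𝟙(568/2) = 3 · 1 = 3
  d = 4: σ(4) · 𝟙(568/4) = 7 · 1 = 7
  d = 8: σ(8) · 𝟙(568/8) = 15 · 1 = 15
  d = 71: σ(71) · 𝟙(568/71) = 72 · 1 = 72
  d = 142: σ(142) · 𝟙(568/142) = 216 · 1 = 216
  d = 284: σ(284) · 𝟙(568/284) = 504 · 1 = 504
  d = 568: σ(568) · 𝟙(568/568) = 1080 · 1 = 1080
Summing: (σ * 𝟙)(568) = 1 + 3 + 7 + 15 + 72 + 216 + 504 + 1080 = 1898.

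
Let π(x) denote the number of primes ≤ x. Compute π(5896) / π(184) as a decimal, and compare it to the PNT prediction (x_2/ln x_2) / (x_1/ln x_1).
π(5896)/π(184) = 775/42 ≈ 18.4524;  PNT prediction ≈ 19.2472.

π(184) = 42 and π(5896) = 775, so π(5896)/π(184) ≈ 18.4524. The PNT-predicted ratio is (5896/ln(5896)) / (184/ln(184)) ≈ 19.2472. The two agree to within a few percent, as expected.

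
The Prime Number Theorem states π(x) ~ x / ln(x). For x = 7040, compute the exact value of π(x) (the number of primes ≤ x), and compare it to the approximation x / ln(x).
π(7040) = 905;  x/ln(x) ≈ 794.64;  relative error ≈ 12.19%.

Directly count primes up to 7040: π(7040) = 905. The PNT approximation gives 7040/ln(7040) ≈ 7040/8.85936 ≈ 794.64. Relative error (π(x) − x/ln(x)) / π(x) ≈ 12.19%; the approximation is known to undercount slightly (Li(x) is a better estimate).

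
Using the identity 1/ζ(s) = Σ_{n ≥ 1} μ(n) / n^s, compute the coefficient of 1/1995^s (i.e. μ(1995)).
μ(1995) = 1

Factor n = 1995 = 3 · 5 · 7 · 19. μ(n) = 0 if any exponent ≥ 2 (not squarefree); otherwise μ(n) = (−1)^{ω(n)} where ω(n) is the number of distinct prime factors. Applying: μ(1995) = 1.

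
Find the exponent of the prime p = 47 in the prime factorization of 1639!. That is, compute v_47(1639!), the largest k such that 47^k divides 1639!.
v_47(1639!) = 34

Legendre's formula: v_p(n!) = Σ_{k ≥ 1} ⌊n / p^k⌋. For p = 47, n = 1639, the terms are:
  ⌊1639/47^1⌋ = ⌊1639/47⌋ = 34
(the next term ⌊1639/47^2⌋ = 0, terminating the sum). Summing: v_47(1639!) = 34 = 34.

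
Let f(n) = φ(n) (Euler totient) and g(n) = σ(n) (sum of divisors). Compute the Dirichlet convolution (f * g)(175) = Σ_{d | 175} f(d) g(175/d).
(φ * σ)(175) = 1050

Divisors of 175: [1, 5, 7, 25, 35, 175]. For each d | 175:
  d = 1: φ(1) · σ(175/1) = 1 · 248 = 248
  d = 5: φ(5) · σ(175/5) = 4 · 48 = 192
  d = 7: φ(7) · σ(175/7) = 6 · 31 = 186
  d = 25: φ(25) · σ(175/25) = 20 · 8 = 160
  d = 35: φ(35) · σ(175/35) = 24 · 6 = 144
  d = 175: φ(175) · σ(175/175) = 120 · 1 = 120
Summing: (φ * σ)(175) = 248 + 192 + 186 + 160 + 144 + 120 = 1050.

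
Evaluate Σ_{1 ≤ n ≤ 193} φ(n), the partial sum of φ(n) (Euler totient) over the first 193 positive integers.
Σ_{n ≤ 193} φ(n) = 11422

Compute φ(n) for each 1 ≤ n ≤ 193: φ(1) = 1, φ(2) = 1, φ(3) = 2, φ(4) = 2, φ(5) = 4, φ(6) = 2, φ(7) = 6, φ(8) = 4, φ(9) = 6, φ(10) = 4, φ(11) = 10, φ(12) = 4, φ(13) = 12, φ(14) = 6, φ(15) = 8, φ(16) = 8, φ(17) = 16, φ(18) = 6, φ(19) = 18, φ(20) = 8, φ(21) = 12, φ(22) = 10, φ(23) = 22, φ(24) = 8, φ(25) = 20, φ(26) = 12, φ(27) = 18, φ(28) = 12, φ(29) = 28, φ(30) = 8, φ(31) = 30, φ(32) = 16, φ(33) = 20, φ(34) = 16, φ(35) = 24, φ(36) = 12, φ(37) = 36, φ(38) = 18, φ(39) = 24, φ(40) = 16, φ(41) = 40, φ(42) = 12, φ(43) = 42, φ(44) = 20, φ(45) = 24, φ(46) = 22, φ(47) = 46, φ(48) = 16, φ(49) = 42, φ(50) = 20, φ(51) = 32, φ(52) = 24, φ(53) = 52, φ(54) = 18, φ(55) = 40, φ(56) = 24, φ(57) = 36, φ(58) = 28, φ(59) = 58, φ(60) = 16, φ(61) = 60, φ(62) = 30, φ(63) = 36, φ(64) = 32, φ(65) = 48, φ(66) = 20, φ(67) = 66, φ(68) = 32, φ(69) = 44, φ(70) = 24, φ(71) = 70, φ(72) = 24, φ(73) = 72, φ(74) = 36, φ(75) = 40, φ(76) = 36, φ(77) = 60, φ(78) = 24, φ(79) = 78, φ(80) = 32, φ(81) = 54, φ(82) = 40, φ(83) = 82, φ(84) = 24, φ(85) = 64, φ(86) = 42, φ(87) = 56, φ(88) = 40, φ(89) = 88, φ(90) = 24, φ(91) = 72, φ(92) = 44, φ(93) = 60, φ(94) = 46, φ(95) = 72, φ(96) = 32, φ(97) = 96, φ(98) = 42, φ(99) = 60, φ(100) = 40, φ(101) = 100, φ(102) = 32, φ(103) = 102, φ(104) = 48, φ(105) = 48, φ(106) = 52, φ(107) = 106, φ(108) = 36, φ(109) = 108, φ(110) = 40, φ(111) = 72, φ(112) = 48, φ(113) = 112, φ(114) = 36, φ(115) = 88, φ(116) = 56, φ(117) = 72, φ(118) = 58, φ(119) = 96, φ(120) = 32, φ(121) = 110, φ(122) = 60, φ(123) = 80, φ(124) = 60, φ(125) = 100, φ(126) = 36, φ(127) = 126, φ(128) = 64, φ(129) = 84, φ(130) = 48, φ(131) = 130, φ(132) = 40, φ(133) = 108, φ(134) = 66, φ(135) = 72, φ(136) = 64, φ(137) = 136, φ(138) = 44, φ(139) = 138, φ(140) = 48, φ(141) = 92, φ(142) = 70, φ(143) = 120, φ(144) = 48, φ(145) = 112, φ(146) = 72, φ(147) = 84, φ(148) = 72, φ(149) = 148, φ(150) = 40, φ(151) = 150, φ(152) = 72, φ(153) = 96, φ(154) = 60, φ(155) = 120, φ(156) = 48, φ(157) = 156, φ(158) = 78, φ(159) = 104, φ(160) = 64, φ(161) = 132, φ(162) = 54, φ(163) = 162, φ(164) = 80, φ(165) = 80, φ(166) = 82, φ(167) = 166, φ(168) = 48, φ(169) = 156, φ(170) = 64, φ(171) = 108, φ(172) = 84, φ(173) = 172, φ(174) = 56, φ(175) = 120, φ(176) = 80, φ(177) = 116, φ(178) = 88, φ(179) = 178, φ(180) = 48, φ(181) = 180, φ(182) = 72, φ(183) = 120, φ(184) = 88, φ(185) = 144, φ(186) = 60, φ(187) = 160, φ(188) = 92, φ(189) = 108, φ(190) = 72, φ(191) = 190, φ(192) = 64, φ(193) = 192. Summing all 193 values: 11422. (Average order: Σ_{n ≤ x} φ(n) ~ (3/π²) x². For x = 193, (3/π²)·193² ≈ 11322.34.)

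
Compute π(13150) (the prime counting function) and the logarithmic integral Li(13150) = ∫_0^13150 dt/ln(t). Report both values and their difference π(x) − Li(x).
π(13150) = 1563;  Li(13150) ≈ 1582.93;  π(x) − Li(x) ≈ -19.93.

Direct count of primes ≤ 13150 gives π(13150) = 1563. Numerical evaluation of the logarithmic integral gives Li(13150) ≈ 1582.93. The difference π(x) − Li(x) ≈ -19.93 is typically negative for small/moderate x (Li(x) overestimates), though Littlewood's theorem shows this sign changes infinitely often.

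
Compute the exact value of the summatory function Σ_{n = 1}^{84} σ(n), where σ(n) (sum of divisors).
Σ_{n ≤ 84} σ(n) = 5869

Compute σ(n) for each 1 ≤ n ≤ 84: σ(1) = 1, σ(2) = 3, σ(3) = 4, σ(4) = 7, σ(5) = 6, σ(6) = 12, σ(7) = 8, σ(8) = 15, σ(9) = 13, σ(10) = 18, σ(11) = 12, σ(12) = 28, σ(13) = 14, σ(14) = 24, σ(15) = 24, σ(16) = 31, σ(17) = 18, σ(18) = 39, σ(19) = 20, σ(20) = 42, σ(21) = 32, σ(22) = 36, σ(23) = 24, σ(24) = 60, σ(25) = 31, σ(26) = 42, σ(27) = 40, σ(28) = 56, σ(29) = 30, σ(30) = 72, σ(31) = 32, σ(32) = 63, σ(33) = 48, σ(34) = 54, σ(35) = 48, σ(36) = 91, σ(37) = 38, σ(38) = 60, σ(39) = 56, σ(40) = 90, σ(41) = 42, σ(42) = 96, σ(43) = 44, σ(44) = 84, σ(45) = 78, σ(46) = 72, σ(47) = 48, σ(48) = 124, σ(49) = 57, σ(50) = 93, σ(51) = 72, σ(52) = 98, σ(53) = 54, σ(54) = 120, σ(55) = 72, σ(56) = 120, σ(57) = 80, σ(58) = 90, σ(59) = 60, σ(60) = 168, σ(61) = 62, σ(62) = 96, σ(63) = 104, σ(64) = 127, σ(65) = 84, σ(66) = 144, σ(67) = 68, σ(68) = 126, σ(69) = 96, σ(70) = 144, σ(71) = 72, σ(72) = 195, σ(73) = 74, σ(74) = 114, σ(75) = 124, σ(76) = 140, σ(77) = 96, σ(78) = 168, σ(79) = 80, σ(80) = 186, σ(81) = 121, σ(82) = 126, σ(83) = 84, σ(84) = 224. Summing all 84 values: 5869. (Average order: Σ_{n ≤ x} σ(n) ~ (π²/12) x². For x = 84, (π²/12)·84² ≈ 5803.33.)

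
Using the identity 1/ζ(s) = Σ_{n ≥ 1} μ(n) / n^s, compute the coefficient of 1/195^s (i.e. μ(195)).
μ(195) = -1

Factor n = 195 = 3 · 5 · 13. μ(n) = 0 if any exponent ≥ 2 (not squarefree); otherwise μ(n) = (−1)^{ω(n)} where ω(n) is the number of distinct prime factors. Applying: μ(195) = -1.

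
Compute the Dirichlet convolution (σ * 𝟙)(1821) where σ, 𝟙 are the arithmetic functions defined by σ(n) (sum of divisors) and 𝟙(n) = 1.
(σ * 𝟙)(1821) = 3045

Divisors of 1821: [1, 3, 607, 1821]. For each d | 1821:
  d = 1: σ(1) · 𝟙(1821/1) = 1 · 1 = 1
  d = 3: σ(3) · 𝟙(1821/3) = 4 · 1 = 4
  d = 607: σ(607) · 𝟙(1821/607) = 608 · 1 = 608
  d = 1821: σ(1821) · 𝟙(1821/1821) = 2432 · 1 = 2432
Summing: (σ * 𝟙)(1821) = 1 + 4 + 608 + 2432 = 3045.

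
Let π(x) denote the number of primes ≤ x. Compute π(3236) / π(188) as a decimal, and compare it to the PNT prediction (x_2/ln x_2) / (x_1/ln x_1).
π(3236)/π(188) = 457/42 ≈ 10.8810;  PNT prediction ≈ 11.1523.

π(188) = 42 and π(3236) = 457, so π(3236)/π(188) ≈ 10.8810. The PNT-predicted ratio is (3236/ln(3236)) / (188/ln(188)) ≈ 11.1523. The two agree to within a few percent, as expected.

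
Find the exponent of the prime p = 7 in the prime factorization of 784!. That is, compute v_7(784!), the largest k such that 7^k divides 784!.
v_7(784!) = 130

Legendre's formula: v_p(n!) = Σ_{k ≥ 1} ⌊n / p^k⌋. For p = 7, n = 784, the terms are:
  ⌊784/7^1⌋ = ⌊784/7⌋ = 112
  ⌊784/7^2⌋ = ⌊784/49⌋ = 16
  ⌊784/7^3⌋ = ⌊784/343⌋ = 2
(the next term ⌊784/7^4⌋ = 0, terminating the sum). Summing: v_7(784!) = 112 + 16 + 2 = 130.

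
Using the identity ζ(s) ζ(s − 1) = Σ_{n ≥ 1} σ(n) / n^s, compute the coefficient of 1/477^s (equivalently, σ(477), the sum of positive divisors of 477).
σ(477) = 702

In the product (Σ m^0/m^s)(Σ k / k^s) = Σ (Σ_{d | n} d) / n^s, the coefficient of 1/n^s is σ(n) = Σ_{d | n} d. For n = 477, divisors are [1, 3, 9, 53, 159, 477]; summing: σ(477) = 702.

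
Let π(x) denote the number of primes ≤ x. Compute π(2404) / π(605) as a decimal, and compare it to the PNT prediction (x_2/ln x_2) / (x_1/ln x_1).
π(2404)/π(605) = 357/110 ≈ 3.2455;  PNT prediction ≈ 3.2693.

π(605) = 110 and π(2404) = 357, so π(2404)/π(605) ≈ 3.2455. The PNT-predicted ratio is (2404/ln(2404)) / (605/ln(605)) ≈ 3.2693. The two agree to within a few percent, as expected.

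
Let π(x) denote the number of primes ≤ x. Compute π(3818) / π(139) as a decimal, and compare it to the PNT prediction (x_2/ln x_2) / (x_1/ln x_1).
π(3818)/π(139) = 529/34 ≈ 15.5588;  PNT prediction ≈ 16.4339.

π(139) = 34 and π(3818) = 529, so π(3818)/π(139) ≈ 15.5588. The PNT-predicted ratio is (3818/ln(3818)) / (139/ln(139)) ≈ 16.4339. The two agree to within a few percent, as expected.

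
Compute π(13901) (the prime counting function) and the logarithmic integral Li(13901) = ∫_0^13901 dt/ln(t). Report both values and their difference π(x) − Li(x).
π(13901) = 1642;  Li(13901) ≈ 1661.88;  π(x) − Li(x) ≈ -19.88.

Direct count of primes ≤ 13901 gives π(13901) = 1642. Numerical evaluation of the logarithmic integral gives Li(13901) ≈ 1661.88. The difference π(x) − Li(x) ≈ -19.88 is typically negative for small/moderate x (Li(x) overestimates), though Littlewood's theorem shows this sign changes infinitely often.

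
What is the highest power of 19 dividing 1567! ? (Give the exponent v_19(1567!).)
v_19(1567!) = 86

Legendre's formula: v_p(n!) = Σ_{k ≥ 1} ⌊n / p^k⌋. For p = 19, n = 1567, the terms are:
  ⌊1567/19^1⌋ = ⌊1567/19⌋ = 82
  ⌊1567/19^2⌋ = ⌊1567/361⌋ = 4
(the next term ⌊1567/19^3⌋ = 0, terminating the sum). Summing: v_19(1567!) = 82 + 4 = 86.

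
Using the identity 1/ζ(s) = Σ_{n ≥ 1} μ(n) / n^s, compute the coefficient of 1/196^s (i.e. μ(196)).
μ(196) = 0

Factor n = 196 = 2^2 · 7^2. μ(n) = 0 if any exponent ≥ 2 (not squarefree); otherwise μ(n) = (−1)^{ω(n)} where ω(n) is the number of distinct prime factors. Applying: μ(196) = 0.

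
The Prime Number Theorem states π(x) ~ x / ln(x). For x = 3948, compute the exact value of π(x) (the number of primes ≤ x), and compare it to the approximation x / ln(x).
π(3948) = 548;  x/ln(x) ≈ 476.76;  relative error ≈ 13.00%.

Directly count primes up to 3948: π(3948) = 548. The PNT approximation gives 3948/ln(3948) ≈ 3948/8.28096 ≈ 476.76. Relative error (π(x) − x/ln(x)) / π(x) ≈ 13.00%; the approximation is known to undercount slightly (Li(x) is a better estimate).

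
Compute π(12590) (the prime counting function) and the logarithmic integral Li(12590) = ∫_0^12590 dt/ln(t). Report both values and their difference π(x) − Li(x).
π(12590) = 1504;  Li(12590) ≈ 1523.75;  π(x) − Li(x) ≈ -19.75.

Direct count of primes ≤ 12590 gives π(12590) = 1504. Numerical evaluation of the logarithmic integral gives Li(12590) ≈ 1523.75. The difference π(x) − Li(x) ≈ -19.75 is typically negative for small/moderate x (Li(x) overestimates), though Littlewood's theorem shows this sign changes infinitely often.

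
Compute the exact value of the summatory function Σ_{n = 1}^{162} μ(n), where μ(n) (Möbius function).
Σ_{n ≤ 162} μ(n) = 1

Compute μ(n) for each 1 ≤ n ≤ 162: μ(1) = 1, μ(2) = -1, μ(3) = -1, μ(4) = 0, μ(5) = -1, μ(6) = 1, μ(7) = -1, μ(8) = 0, μ(9) = 0, μ(10) = 1, μ(11) = -1, μ(12) = 0, μ(13) = -1, μ(14) = 1, μ(15) = 1, μ(16) = 0, μ(17) = -1, μ(18) = 0, μ(19) = -1, μ(20) = 0, μ(21) = 1, μ(22) = 1, μ(23) = -1, μ(24) = 0, μ(25) = 0, μ(26) = 1, μ(27) = 0, μ(28) = 0, μ(29) = -1, μ(30) = -1, μ(31) = -1, μ(32) = 0, μ(33) = 1, μ(34) = 1, μ(35) = 1, μ(36) = 0, μ(37) = -1, μ(38) = 1, μ(39) = 1, μ(40) = 0, μ(41) = -1, μ(42) = -1, μ(43) = -1, μ(44) = 0, μ(45) = 0, μ(46) = 1, μ(47) = -1, μ(48) = 0, μ(49) = 0, μ(50) = 0, μ(51) = 1, μ(52) = 0, μ(53) = -1, μ(54) = 0, μ(55) = 1, μ(56) = 0, μ(57) = 1, μ(58) = 1, μ(59) = -1, μ(60) = 0, μ(61) = -1, μ(62) = 1, μ(63) = 0, μ(64) = 0, μ(65) = 1, μ(66) = -1, μ(67) = -1, μ(68) = 0, μ(69) = 1, μ(70) = -1, μ(71) = -1, μ(72) = 0, μ(73) = -1, μ(74) = 1, μ(75) = 0, μ(76) = 0, μ(77) = 1, μ(78) = -1, μ(79) = -1, μ(80) = 0, μ(81) = 0, μ(82) = 1, μ(83) = -1, μ(84) = 0, μ(85) = 1, μ(86) = 1, μ(87) = 1, μ(88) = 0, μ(89) = -1, μ(90) = 0, μ(91) = 1, μ(92) = 0, μ(93) = 1, μ(94) = 1, μ(95) = 1, μ(96) = 0, μ(97) = -1, μ(98) = 0, μ(99) = 0, μ(100) = 0, μ(101) = -1, μ(102) = -1, μ(103) = -1, μ(104) = 0, μ(105) = -1, μ(106) = 1, μ(107) = -1, μ(108) = 0, μ(109) = -1, μ(110) = -1, μ(111) = 1, μ(112) = 0, μ(113) = -1, μ(114) = -1, μ(115) = 1, μ(116) = 0, μ(117) = 0, μ(118) = 1, μ(119) = 1, μ(120) = 0, μ(121) = 0, μ(122) = 1, μ(123) = 1, μ(124) = 0, μ(125) = 0, μ(126) = 0, μ(127) = -1, μ(128) = 0, μ(129) = 1, μ(130) = -1, μ(131) = -1, μ(132) = 0, μ(133) = 1, μ(134) = 1, μ(135) = 0, μ(136) = 0, μ(137) = -1, μ(138) = -1, μ(139) = -1, μ(140) = 0, μ(141) = 1, μ(142) = 1, μ(143) = 1, μ(144) = 0, μ(145) = 1, μ(146) = 1, μ(147) = 0, μ(148) = 0, μ(149) = -1, μ(150) = 0, μ(151) = -1, μ(152) = 0, μ(153) = 0, μ(154) = -1, μ(155) = 1, μ(156) = 0, μ(157) = -1, μ(158) = 1, μ(159) = 1, μ(160) = 0, μ(161) = 1, μ(162) = 0. Summing all 162 values: 1. (Mertens function M(x) = Σ_{n ≤ x} μ(n); on average M(x) should be small (PNT ⟺ M(x) = o(x)).)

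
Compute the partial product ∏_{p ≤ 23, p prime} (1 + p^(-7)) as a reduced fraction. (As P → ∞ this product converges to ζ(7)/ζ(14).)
∏ = 1213055423679013780431254747580653474818754487990016/1203084832226034935165248483197620256588271403484375

The primes p ≤ 23 are [2, 3, 5, 7, 11, 13, 17, 19, 23]. For each, (1 + 1/p^7) = (p^7 + 1)/p^7. Multiplying these fractions over p ∈ [2, 3, 5, 7, 11, 13, 17, 19, 23] gives 1213055423679013780431254747580653474818754487990016/1203084832226034935165248483197620256588271403484375. (In the limit P → ∞ this tends to ζ(7)/ζ(14).)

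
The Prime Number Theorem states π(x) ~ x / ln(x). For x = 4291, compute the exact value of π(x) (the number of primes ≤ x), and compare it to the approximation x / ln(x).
π(4291) = 589;  x/ln(x) ≈ 513.02;  relative error ≈ 12.90%.

Directly count primes up to 4291: π(4291) = 589. The PNT approximation gives 4291/ln(4291) ≈ 4291/8.36428 ≈ 513.02. Relative error (π(x) − x/ln(x)) / π(x) ≈ 12.90%; the approximation is known to undercount slightly (Li(x) is a better estimate).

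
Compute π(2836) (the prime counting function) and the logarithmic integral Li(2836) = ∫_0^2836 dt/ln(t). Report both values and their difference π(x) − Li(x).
π(2836) = 411;  Li(2836) ≈ 422.20;  π(x) − Li(x) ≈ -11.20.

Direct count of primes ≤ 2836 gives π(2836) = 411. Numerical evaluation of the logarithmic integral gives Li(2836) ≈ 422.20. The difference π(x) − Li(x) ≈ -11.20 is typically negative for small/moderate x (Li(x) overestimates), though Littlewood's theorem shows this sign changes infinitely often.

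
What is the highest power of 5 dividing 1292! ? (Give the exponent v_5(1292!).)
v_5(1292!) = 321

Legendre's formula: v_p(n!) = Σ_{k ≥ 1} ⌊n / p^k⌋. For p = 5, n = 1292, the terms are:
  ⌊1292/5^1⌋ = ⌊1292/5⌋ = 258
  ⌊1292/5^2⌋ = ⌊1292/25⌋ = 51
  ⌊1292/5^3⌋ = ⌊1292/125⌋ = 10
  ⌊1292/5^4⌋ = ⌊1292/625⌋ = 2
(the next term ⌊1292/5^5⌋ = 0, terminating the sum). Summing: v_5(1292!) = 258 + 51 + 10 + 2 = 321.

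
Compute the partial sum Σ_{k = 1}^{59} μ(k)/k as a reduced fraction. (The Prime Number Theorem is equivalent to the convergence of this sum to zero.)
Σ μ(k)/k = 15620172904808488514/961380175077106319535

Values of μ(k) for 1 ≤ k ≤ 59: μ(1) = 1, μ(2) = -1, μ(3) = -1, μ(5) = -1, μ(6) = 1, μ(7) = -1, μ(10) = 1, μ(11) = -1, μ(13) = -1, μ(14) = 1, μ(15) = 1, μ(17) = -1, μ(19) = -1, μ(21) = 1, μ(22) = 1, μ(23) = -1, μ(26) = 1, μ(29) = -1, μ(30) = -1, μ(31) = -1, μ(33) = 1, μ(34) = 1, μ(35) = 1, μ(37) = -1, μ(38) = 1, μ(39) = 1, μ(41) = -1, μ(42) = -1, μ(43) = -1, μ(46) = 1, μ(47) = -1, μ(51) = 1, μ(53) = -1, μ(55) = 1, μ(57) = 1, μ(58) = 1, μ(59) = -1, with μ = 0 on non-squarefree integers. Summing μ(k)/k for k where μ(k) ≠ 0 gives 15620172904808488514/961380175077106319535 ≈ 0.0162. (PNT ⟺ this sum → 0 as n → ∞.)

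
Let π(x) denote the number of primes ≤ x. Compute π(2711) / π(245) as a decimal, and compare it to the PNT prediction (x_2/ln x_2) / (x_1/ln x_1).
π(2711)/π(245) = 395/53 ≈ 7.4528;  PNT prediction ≈ 7.7005.

π(245) = 53 and π(2711) = 395, so π(2711)/π(245) ≈ 7.4528. The PNT-predicted ratio is (2711/ln(2711)) / (245/ln(245)) ≈ 7.7005. The two agree to within a few percent, as expected.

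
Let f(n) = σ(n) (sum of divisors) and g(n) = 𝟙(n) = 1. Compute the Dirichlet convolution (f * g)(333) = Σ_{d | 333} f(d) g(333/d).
(σ * 𝟙)(333) = 702

Divisors of 333: [1, 3, 9, 37, 111, 333]. For each d | 333:
  d = 1: σ(1) · 𝟙(333/1) = 1 · 1 = 1
  d = 3: σ(3) · 𝟙(333/3) = 4 · 1 = 4
  d = 9: σ(9) · 𝟙(333/9) = 13 · 1 = 13
  d = 37: σ(37) · 𝟙(333/37) = 38 · 1 = 38
  d = 111: σ(111) · 𝟙(333/111) = 152 · 1 = 152
  d = 333: σ(333) · 𝟙(333/333) = 494 · 1 = 494
Summing: (σ * 𝟙)(333) = 1 + 4 + 13 + 38 + 152 + 494 = 702.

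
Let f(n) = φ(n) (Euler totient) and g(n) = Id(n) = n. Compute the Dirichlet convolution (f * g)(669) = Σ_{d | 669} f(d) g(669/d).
(φ * Id)(669) = 2225

Divisors of 669: [1, 3, 223, 669]. For each d | 669:
  d = 1: φ(1) · Id(669/1) = 1 · 669 = 669
  d = 3: φ(3) · Id(669/3) = 2 · 223 = 446
  d = 223: φ(223) · Id(669/223) = 222 · 3 = 666
  d = 669: φ(669) · Id(669/669) = 444 · 1 = 444
Summing: (φ * Id)(669) = 669 + 446 + 666 + 444 = 2225.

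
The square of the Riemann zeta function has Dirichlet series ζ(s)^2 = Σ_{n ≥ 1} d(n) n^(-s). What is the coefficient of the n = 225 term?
d(225) = 9

ζ(s)^2 = (Σ 1/m^s)(Σ 1/k^s). The coefficient of 1/n^s in the product is the number of ordered pairs (m, k) with mk = n, which equals d(n). For n = 225, divisors are [1, 3, 5, 9, 15, 25, 45, 75, 225], so d(225) = 9.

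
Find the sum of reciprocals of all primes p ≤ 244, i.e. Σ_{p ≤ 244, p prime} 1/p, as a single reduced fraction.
Σ 1/p = 506873196134241441348690763593294873492730445394823722837469097176314709804649267964680634478659521/256041159035492609053110100510385311995538591998443060216114576417920917800321526504084465112487730

π(244) = 53, so the primes ≤ 244 are [2, 3, 5, 7, 11, 13, 17, 19, 23, 29, 31, 37, 41, 43, 47, 53, 59, 61, 67, 71, 73, 79, 83, 89, 97, 101, 103, 107, 109, 113, 127, 131, 137, 139, 149, 151, 157, 163, 167, 173, 179, 181, 191, 193, 197, 199, 211, 223, 227, 229, 233, 239, 241]. Summing 1/p over these primes: 506873196134241441348690763593294873492730445394823722837469097176314709804649267964680634478659521/256041159035492609053110100510385311995538591998443060216114576417920917800321526504084465112487730 ≈ 1.9797. Mertens estimate ln ln(244) + 0.2615 ≈ 1.9657.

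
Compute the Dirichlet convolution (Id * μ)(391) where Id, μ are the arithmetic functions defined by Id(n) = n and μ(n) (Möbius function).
(Id * μ)(391) = 352

Divisors of 391: [1, 17, 23, 391]. For each d | 391:
  d = 1: Id(1) · μ(391/1) = 1 · 1 = 1
  d = 17: Id(17) · μ(391/17) = 17 · -1 = -17
  d = 23: Id(23) · μ(391/23) = 23 · -1 = -23
  d = 391: Id(391) · μ(391/391) = 391 · 1 = 391
Summing: (Id * μ)(391) = 1 + -17 + -23 + 391 = 352.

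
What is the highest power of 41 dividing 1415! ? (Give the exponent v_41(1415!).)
v_41(1415!) = 34

Legendre's formula: v_p(n!) = Σ_{k ≥ 1} ⌊n / p^k⌋. For p = 41, n = 1415, the terms are:
  ⌊1415/41^1⌋ = ⌊1415/41⌋ = 34
(the next term ⌊1415/41^2⌋ = 0, terminating the sum). Summing: v_41(1415!) = 34 = 34.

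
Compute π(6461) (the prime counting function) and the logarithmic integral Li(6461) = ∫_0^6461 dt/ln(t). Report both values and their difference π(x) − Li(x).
π(6461) = 838;  Li(6461) ≈ 853.18;  π(x) − Li(x) ≈ -15.18.

Direct count of primes ≤ 6461 gives π(6461) = 838. Numerical evaluation of the logarithmic integral gives Li(6461) ≈ 853.18. The difference π(x) − Li(x) ≈ -15.18 is typically negative for small/moderate x (Li(x) overestimates), though Littlewood's theorem shows this sign changes infinitely often.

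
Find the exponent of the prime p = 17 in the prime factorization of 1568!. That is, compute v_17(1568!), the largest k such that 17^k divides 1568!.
v_17(1568!) = 97

Legendre's formula: v_p(n!) = Σ_{k ≥ 1} ⌊n / p^k⌋. For p = 17, n = 1568, the terms are:
  ⌊1568/17^1⌋ = ⌊1568/17⌋ = 92
  ⌊1568/17^2⌋ = ⌊1568/289⌋ = 5
(the next term ⌊1568/17^3⌋ = 0, terminating the sum). Summing: v_17(1568!) = 92 + 5 = 97.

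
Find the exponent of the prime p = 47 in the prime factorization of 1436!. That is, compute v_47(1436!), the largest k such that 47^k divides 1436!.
v_47(1436!) = 30

Legendre's formula: v_p(n!) = Σ_{k ≥ 1} ⌊n / p^k⌋. For p = 47, n = 1436, the terms are:
  ⌊1436/47^1⌋ = ⌊1436/47⌋ = 30
(the next term ⌊1436/47^2⌋ = 0, terminating the sum). Summing: v_47(1436!) = 30 = 30.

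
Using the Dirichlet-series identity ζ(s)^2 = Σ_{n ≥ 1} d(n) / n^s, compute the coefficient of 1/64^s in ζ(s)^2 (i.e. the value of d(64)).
d(64) = 7

ζ(s)^2 = (Σ 1/m^s)(Σ 1/k^s). The coefficient of 1/n^s in the product is the number of ordered pairs (m, k) with mk = n, which equals d(n). For n = 64, divisors are [1, 2, 4, 8, 16, 32, 64], so d(64) = 7.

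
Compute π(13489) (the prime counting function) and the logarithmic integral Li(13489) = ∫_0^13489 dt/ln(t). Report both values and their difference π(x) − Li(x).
π(13489) = 1599;  Li(13489) ≈ 1618.63;  π(x) − Li(x) ≈ -19.63.

Direct count of primes ≤ 13489 gives π(13489) = 1599. Numerical evaluation of the logarithmic integral gives Li(13489) ≈ 1618.63. The difference π(x) − Li(x) ≈ -19.63 is typically negative for small/moderate x (Li(x) overestimates), though Littlewood's theorem shows this sign changes infinitely often.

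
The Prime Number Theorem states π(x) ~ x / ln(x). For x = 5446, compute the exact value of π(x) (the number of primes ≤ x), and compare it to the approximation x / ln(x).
π(5446) = 720;  x/ln(x) ≈ 633.06;  relative error ≈ 12.07%.

Directly count primes up to 5446: π(5446) = 720. The PNT approximation gives 5446/ln(5446) ≈ 5446/8.60264 ≈ 633.06. Relative error (π(x) − x/ln(x)) / π(x) ≈ 12.07%; the approximation is known to undercount slightly (Li(x) is a better estimate).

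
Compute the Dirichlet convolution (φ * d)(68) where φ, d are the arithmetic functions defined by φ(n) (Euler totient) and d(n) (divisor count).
(φ * d)(68) = 126

Divisors of 68: [1, 2, 4, 17, 34, 68]. For each d | 68:
  d = 1: φ(1) · d(68/1) = 1 · 6 = 6
  d = 2: φ(2) · d(68/2) = 1 · 4 = 4
  d = 4: φ(4) · d(68/4) = 2 · 2 = 4
  d = 17: φ(17) · d(68/17) = 16 · 3 = 48
  d = 34: φ(34) · d(68/34) = 16 · 2 = 32
  d = 68: φ(68) · d(68/68) = 32 · 1 = 32
Summing: (φ * d)(68) = 6 + 4 + 4 + 48 + 32 + 32 = 126.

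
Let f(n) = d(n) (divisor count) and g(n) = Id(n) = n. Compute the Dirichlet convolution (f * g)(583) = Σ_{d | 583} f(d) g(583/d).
(d * Id)(583) = 715

Divisors of 583: [1, 11, 53, 583]. For each d | 583:
  d = 1: d(1) · Id(583/1) = 1 · 583 = 583
  d = 11: d(11) · Id(583/11) = 2 · 53 = 106
  d = 53: d(53) · Id(583/53) = 2 · 11 = 22
  d = 583: d(583) · Id(583/583) = 4 · 1 = 4
Summing: (d * Id)(583) = 583 + 106 + 22 + 4 = 715.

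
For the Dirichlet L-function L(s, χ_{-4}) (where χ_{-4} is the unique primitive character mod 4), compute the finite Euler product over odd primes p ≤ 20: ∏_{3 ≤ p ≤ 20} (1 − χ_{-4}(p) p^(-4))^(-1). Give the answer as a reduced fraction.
∏ = 10388364341566686475/10504466734429503488

The odd primes p ≤ 20 are [3, 5, 7, 11, 13, 17, 19]. For each, χ(p) = 1 if p ≡ 1 mod 4, χ(p) = −1 if p ≡ 3 mod 4. Taking (1 − χ(p)/p^4)^(-1) = p^4/(p^4 − χ(p)): (1 − (-1)/3^4)^(-1) · (1 − (1)/5^4)^(-1) · (1 − (-1)/7^4)^(-1) · (1 − (-1)/11^4)^(-1) · (1 − (1)/13^4)^(-1) · (1 − (1)/17^4)^(-1) · (1 − (-1)/19^4)^(-1) = 10388364341566686475/10504466734429503488.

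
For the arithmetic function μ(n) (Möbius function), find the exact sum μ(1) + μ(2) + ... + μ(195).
Σ_{n ≤ 195} μ(n) = -6

Compute μ(n) for each 1 ≤ n ≤ 195: μ(1) = 1, μ(2) = -1, μ(3) = -1, μ(4) = 0, μ(5) = -1, μ(6) = 1, μ(7) = -1, μ(8) = 0, μ(9) = 0, μ(10) = 1, μ(11) = -1, μ(12) = 0, μ(13) = -1, μ(14) = 1, μ(15) = 1, μ(16) = 0, μ(17) = -1, μ(18) = 0, μ(19) = -1, μ(20) = 0, μ(21) = 1, μ(22) = 1, μ(23) = -1, μ(24) = 0, μ(25) = 0, μ(26) = 1, μ(27) = 0, μ(28) = 0, μ(29) = -1, μ(30) = -1, μ(31) = -1, μ(32) = 0, μ(33) = 1, μ(34) = 1, μ(35) = 1, μ(36) = 0, μ(37) = -1, μ(38) = 1, μ(39) = 1, μ(40) = 0, μ(41) = -1, μ(42) = -1, μ(43) = -1, μ(44) = 0, μ(45) = 0, μ(46) = 1, μ(47) = -1, μ(48) = 0, μ(49) = 0, μ(50) = 0, μ(51) = 1, μ(52) = 0, μ(53) = -1, μ(54) = 0, μ(55) = 1, μ(56) = 0, μ(57) = 1, μ(58) = 1, μ(59) = -1, μ(60) = 0, μ(61) = -1, μ(62) = 1, μ(63) = 0, μ(64) = 0, μ(65) = 1, μ(66) = -1, μ(67) = -1, μ(68) = 0, μ(69) = 1, μ(70) = -1, μ(71) = -1, μ(72) = 0, μ(73) = -1, μ(74) = 1, μ(75) = 0, μ(76) = 0, μ(77) = 1, μ(78) = -1, μ(79) = -1, μ(80) = 0, μ(81) = 0, μ(82) = 1, μ(83) = -1, μ(84) = 0, μ(85) = 1, μ(86) = 1, μ(87) = 1, μ(88) = 0, μ(89) = -1, μ(90) = 0, μ(91) = 1, μ(92) = 0, μ(93) = 1, μ(94) = 1, μ(95) = 1, μ(96) = 0, μ(97) = -1, μ(98) = 0, μ(99) = 0, μ(100) = 0, μ(101) = -1, μ(102) = -1, μ(103) = -1, μ(104) = 0, μ(105) = -1, μ(106) = 1, μ(107) = -1, μ(108) = 0, μ(109) = -1, μ(110) = -1, μ(111) = 1, μ(112) = 0, μ(113) = -1, μ(114) = -1, μ(115) = 1, μ(116) = 0, μ(117) = 0, μ(118) = 1, μ(119) = 1, μ(120) = 0, μ(121) = 0, μ(122) = 1, μ(123) = 1, μ(124) = 0, μ(125) = 0, μ(126) = 0, μ(127) = -1, μ(128) = 0, μ(129) = 1, μ(130) = -1, μ(131) = -1, μ(132) = 0, μ(133) = 1, μ(134) = 1, μ(135) = 0, μ(136) = 0, μ(137) = -1, μ(138) = -1, μ(139) = -1, μ(140) = 0, μ(141) = 1, μ(142) = 1, μ(143) = 1, μ(144) = 0, μ(145) = 1, μ(146) = 1, μ(147) = 0, μ(148) = 0, μ(149) = -1, μ(150) = 0, μ(151) = -1, μ(152) = 0, μ(153) = 0, μ(154) = -1, μ(155) = 1, μ(156) = 0, μ(157) = -1, μ(158) = 1, μ(159) = 1, μ(160) = 0, μ(161) = 1, μ(162) = 0, μ(163) = -1, μ(164) = 0, μ(165) = -1, μ(166) = 1, μ(167) = -1, μ(168) = 0, μ(169) = 0, μ(170) = -1, μ(171) = 0, μ(172) = 0, μ(173) = -1, μ(174) = -1, μ(175) = 0, μ(176) = 0, μ(177) = 1, μ(178) = 1, μ(179) = -1, μ(180) = 0, μ(181) = -1, μ(182) = -1, μ(183) = 1, μ(184) = 0, μ(185) = 1, μ(186) = -1, μ(187) = 1, μ(188) = 0, μ(189) = 0, μ(190) = -1, μ(191) = -1, μ(192) = 0, μ(193) = -1, μ(194) = 1, μ(195) = -1. Summing all 195 values: -6. (Mertens function M(x) = Σ_{n ≤ x} μ(n); on average M(x) should be small (PNT ⟺ M(x) = o(x)).)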